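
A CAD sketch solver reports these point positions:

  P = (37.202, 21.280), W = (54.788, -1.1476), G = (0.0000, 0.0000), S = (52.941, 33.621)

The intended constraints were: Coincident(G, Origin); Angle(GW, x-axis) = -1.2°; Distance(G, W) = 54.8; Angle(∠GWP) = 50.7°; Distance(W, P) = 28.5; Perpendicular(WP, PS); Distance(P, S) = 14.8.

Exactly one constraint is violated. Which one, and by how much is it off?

Distance(P, S) = 14.8 — off by 5.20.

G = (0.00, 0.00) ✓; GW at -1.200° ✓; |GW| = 54.80 ✓; ∠GWP = 50.70° ✓; |WP| = 28.50 ✓; ∠(WP, PS) = 90.00° ✓; |PS| = 20.00 ✗.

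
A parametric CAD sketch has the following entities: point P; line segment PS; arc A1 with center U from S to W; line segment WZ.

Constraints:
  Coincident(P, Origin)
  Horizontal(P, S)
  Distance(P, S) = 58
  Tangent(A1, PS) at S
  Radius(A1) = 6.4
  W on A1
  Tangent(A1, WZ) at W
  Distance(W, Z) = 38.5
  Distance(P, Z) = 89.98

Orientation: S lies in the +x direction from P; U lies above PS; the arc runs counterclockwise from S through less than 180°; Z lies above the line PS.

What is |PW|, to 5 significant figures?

63.722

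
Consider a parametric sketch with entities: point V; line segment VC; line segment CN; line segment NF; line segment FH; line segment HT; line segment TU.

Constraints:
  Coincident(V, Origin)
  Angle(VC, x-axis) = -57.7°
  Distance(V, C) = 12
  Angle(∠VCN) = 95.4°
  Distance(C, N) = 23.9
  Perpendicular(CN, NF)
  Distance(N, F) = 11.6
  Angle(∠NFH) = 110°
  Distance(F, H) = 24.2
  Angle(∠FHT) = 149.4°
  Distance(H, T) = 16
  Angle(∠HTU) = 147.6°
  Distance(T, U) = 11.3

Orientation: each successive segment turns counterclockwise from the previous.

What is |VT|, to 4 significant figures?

14.33

∠NFH = 110.0° gives FH at -173.1° from the x-axis; with |FH| = 24.2, H = (-1.547, 8.108). ∠FHT = 149.4° gives HT at -142.5° from the x-axis; with |HT| = 16.0, T = (-14.24, -1.633). Then |VT| = |T − V| = 14.33.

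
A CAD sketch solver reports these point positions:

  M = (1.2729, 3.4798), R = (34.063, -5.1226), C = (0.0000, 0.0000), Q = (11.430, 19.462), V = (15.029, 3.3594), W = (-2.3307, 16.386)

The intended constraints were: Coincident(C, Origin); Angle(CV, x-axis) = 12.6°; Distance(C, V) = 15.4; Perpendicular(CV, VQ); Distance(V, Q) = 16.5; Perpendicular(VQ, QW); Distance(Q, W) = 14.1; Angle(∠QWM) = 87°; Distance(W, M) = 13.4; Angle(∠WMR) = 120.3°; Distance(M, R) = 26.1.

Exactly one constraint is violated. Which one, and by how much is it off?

Distance(M, R) = 26.1 — off by 7.80.

C = (0.00, 0.00) ✓; CV at 12.60° ✓; |CV| = 15.40 ✓; ∠(CV, VQ) = 90.00° ✓; |VQ| = 16.50 ✓; ∠(VQ, QW) = 90.00° ✓; |QW| = 14.10 ✓; ∠QWM = 87.00° ✓; |WM| = 13.40 ✓; ∠WMR = 120.3° ✓; |MR| = 33.90 ✗.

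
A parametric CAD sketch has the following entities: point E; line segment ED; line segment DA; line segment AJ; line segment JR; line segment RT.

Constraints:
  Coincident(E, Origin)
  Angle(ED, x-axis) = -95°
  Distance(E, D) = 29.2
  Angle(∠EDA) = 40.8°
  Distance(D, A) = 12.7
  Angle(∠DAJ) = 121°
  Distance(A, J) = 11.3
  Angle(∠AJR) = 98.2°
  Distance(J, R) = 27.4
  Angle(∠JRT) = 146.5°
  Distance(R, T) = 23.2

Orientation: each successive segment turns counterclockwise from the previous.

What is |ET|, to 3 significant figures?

49.0

∠AJR = 98.2° gives JR at -175° from the x-axis; with |JR| = 27.4, R = (-23.3, -11.6). ∠JRT = 146.5° gives RT at -142° from the x-axis; with |RT| = 23.2, T = (-41.5, -26.1). Then |ET| = |T − E| = 49.0.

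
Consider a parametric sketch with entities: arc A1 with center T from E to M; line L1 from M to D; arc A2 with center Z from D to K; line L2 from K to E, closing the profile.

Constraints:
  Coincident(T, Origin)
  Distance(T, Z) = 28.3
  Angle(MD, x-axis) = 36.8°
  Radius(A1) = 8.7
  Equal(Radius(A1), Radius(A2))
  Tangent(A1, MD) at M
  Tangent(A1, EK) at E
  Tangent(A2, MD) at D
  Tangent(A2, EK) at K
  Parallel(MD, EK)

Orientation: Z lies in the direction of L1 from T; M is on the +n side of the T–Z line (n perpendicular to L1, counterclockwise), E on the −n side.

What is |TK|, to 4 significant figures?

29.61

The slot axis is L1's direction at 36.8°, so u = (cos 36.8°, sin 36.8°) = (0.8007, 0.5990) and n = (−sin 36.8°, cos 36.8°) = (-0.5990, 0.8007). T is at the origin and Z lies 28.3 along u from T, so Z = 28.3·u = (22.66, 16.95). Tangency of A1 to both parallel lines with radius 8.7 puts M and E at T ± 8.7·n: M = (-5.212, 6.966), E = (5.212, -6.966). Equal radii place D and K the same way about Z: D = Z + 8.7·n = (17.45, 23.92), K = Z − 8.7·n = (27.87, 9.986). Then |TK| = |K − T| = 29.61.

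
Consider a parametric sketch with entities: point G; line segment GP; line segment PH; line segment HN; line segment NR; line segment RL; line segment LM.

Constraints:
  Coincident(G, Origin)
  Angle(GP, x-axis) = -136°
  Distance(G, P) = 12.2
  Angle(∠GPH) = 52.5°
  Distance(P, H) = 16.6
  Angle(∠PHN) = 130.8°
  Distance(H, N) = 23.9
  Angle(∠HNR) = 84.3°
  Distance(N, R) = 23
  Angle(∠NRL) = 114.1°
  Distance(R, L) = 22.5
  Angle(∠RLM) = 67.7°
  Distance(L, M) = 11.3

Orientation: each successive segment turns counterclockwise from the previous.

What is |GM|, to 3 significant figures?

5.45

∠NRL = 114.1° gives RL at -158° from the x-axis; with |RL| = 22.5, L = (-11.7, 12.0). ∠RLM = 67.7° gives LM at -45.4° from the x-axis; with |LM| = 11.3, M = (-3.78, 3.93). Then |GM| = |M − G| = 5.45.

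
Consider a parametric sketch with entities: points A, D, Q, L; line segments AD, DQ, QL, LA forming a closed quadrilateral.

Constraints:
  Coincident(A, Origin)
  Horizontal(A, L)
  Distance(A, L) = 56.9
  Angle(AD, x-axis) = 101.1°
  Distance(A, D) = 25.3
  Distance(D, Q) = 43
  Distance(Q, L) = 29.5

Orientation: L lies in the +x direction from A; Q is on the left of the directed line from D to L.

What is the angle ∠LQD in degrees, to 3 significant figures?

132°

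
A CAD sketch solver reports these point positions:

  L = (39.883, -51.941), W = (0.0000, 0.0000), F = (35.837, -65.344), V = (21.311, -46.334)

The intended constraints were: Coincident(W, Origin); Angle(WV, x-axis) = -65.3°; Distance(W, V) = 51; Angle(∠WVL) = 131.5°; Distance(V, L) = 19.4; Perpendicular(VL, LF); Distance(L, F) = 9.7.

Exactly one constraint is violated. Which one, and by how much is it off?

Distance(L, F) = 9.7 — off by 4.30.

W = (0.00, 0.00) ✓; WV at -65.30° ✓; |WV| = 51.00 ✓; ∠WVL = 131.5° ✓; |VL| = 19.40 ✓; ∠(VL, LF) = 90.00° ✓; |LF| = 14.00 ✗.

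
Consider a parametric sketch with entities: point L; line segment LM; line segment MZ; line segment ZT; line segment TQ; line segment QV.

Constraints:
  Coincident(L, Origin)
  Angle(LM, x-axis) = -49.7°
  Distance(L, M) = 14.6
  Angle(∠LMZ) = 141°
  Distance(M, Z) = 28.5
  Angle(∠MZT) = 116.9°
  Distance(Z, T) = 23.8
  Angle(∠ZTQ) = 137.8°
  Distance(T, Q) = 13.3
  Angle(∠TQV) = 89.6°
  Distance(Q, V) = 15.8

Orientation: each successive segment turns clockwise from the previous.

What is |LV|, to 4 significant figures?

37.96

L is at the origin; LM runs at -49.7° with length 14.6, so M = (9.443, -11.13). ∠LMZ = 141.0° gives MZ at -88.70° from the x-axis; with |MZ| = 28.5, Z = (10.09, -39.63). ∠MZT = 116.9° gives ZT at -151.8° from the x-axis; with |ZT| = 23.8, T = (-10.89, -50.87). ∠ZTQ = 137.8° gives TQ at 166.0° from the x-axis; with |TQ| = 13.3, Q = (-23.79, -47.66). ∠TQV = 89.6° gives QV at 75.60° from the x-axis; with |QV| = 15.8, V = (-19.86, -32.35). Then |LV| = |V − L| = 37.96.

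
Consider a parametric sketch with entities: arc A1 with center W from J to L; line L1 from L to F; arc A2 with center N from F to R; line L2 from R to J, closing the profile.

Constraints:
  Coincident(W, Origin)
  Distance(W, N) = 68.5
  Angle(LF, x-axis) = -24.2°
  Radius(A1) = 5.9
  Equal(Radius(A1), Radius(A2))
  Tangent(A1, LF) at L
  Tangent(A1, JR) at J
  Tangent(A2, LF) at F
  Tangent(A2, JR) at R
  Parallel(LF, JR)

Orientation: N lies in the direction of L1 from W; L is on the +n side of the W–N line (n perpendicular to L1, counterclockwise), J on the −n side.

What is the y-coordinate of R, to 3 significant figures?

-33.5

The slot axis is L1's direction at -24.2°, so u = (cos -24.2°, sin -24.2°) = (0.912, -0.410) and n = (−sin -24.2°, cos -24.2°) = (0.410, 0.912). W is at the origin and N lies 68.5 along u from W, so N = 68.5·u = (62.5, -28.1). Tangency of A1 to both parallel lines with radius 5.9 puts L and J at W ± 5.9·n: L = (2.42, 5.38), J = (-2.42, -5.38). Equal radii place F and R the same way about N: F = N + 5.9·n = (64.9, -22.7), R = N − 5.9·n = (60.1, -33.5). So R.y = -33.5.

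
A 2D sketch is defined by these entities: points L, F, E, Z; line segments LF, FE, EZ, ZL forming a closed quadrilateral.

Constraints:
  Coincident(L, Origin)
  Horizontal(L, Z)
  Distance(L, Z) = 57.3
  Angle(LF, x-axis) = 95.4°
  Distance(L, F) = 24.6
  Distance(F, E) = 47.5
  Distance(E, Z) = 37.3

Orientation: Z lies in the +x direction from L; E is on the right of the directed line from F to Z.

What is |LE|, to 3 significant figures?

28.0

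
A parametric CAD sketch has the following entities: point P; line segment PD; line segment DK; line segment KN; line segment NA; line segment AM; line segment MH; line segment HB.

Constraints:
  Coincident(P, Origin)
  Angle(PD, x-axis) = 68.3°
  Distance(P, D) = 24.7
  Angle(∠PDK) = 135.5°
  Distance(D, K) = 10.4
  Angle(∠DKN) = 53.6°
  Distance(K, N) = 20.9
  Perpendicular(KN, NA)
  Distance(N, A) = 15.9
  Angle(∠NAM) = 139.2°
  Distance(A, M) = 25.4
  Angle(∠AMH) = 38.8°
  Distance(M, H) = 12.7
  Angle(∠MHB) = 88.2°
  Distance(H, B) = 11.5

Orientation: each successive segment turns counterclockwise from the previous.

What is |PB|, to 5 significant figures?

18.024

P is at the origin; PD runs at 68.3° with length 24.7, so D = (9.1327, 22.950). ∠PDK = 135.5° gives DK at 112.80° from the x-axis; with |DK| = 10.4, K = (5.1026, 32.537). ∠DKN = 53.6° gives KN at -120.80° from the x-axis; with |KN| = 20.9, N = (-5.5991, 14.585). KN ⟂ NA, so NA runs at -30.800°; with |NA| = 15.9, A = (8.0583, 6.4432). ∠NAM = 139.2° gives AM at 10.000° from the x-axis; with |AM| = 25.4, M = (33.072, 10.854). ∠AMH = 38.8° gives MH at 151.20° from the x-axis; with |MH| = 12.7, H = (21.943, 16.972). ∠MHB = 88.2° gives HB at -117.00° from the x-axis; with |HB| = 11.5, B = (16.722, 6.7256). Then |PB| = |B − P| = 18.024.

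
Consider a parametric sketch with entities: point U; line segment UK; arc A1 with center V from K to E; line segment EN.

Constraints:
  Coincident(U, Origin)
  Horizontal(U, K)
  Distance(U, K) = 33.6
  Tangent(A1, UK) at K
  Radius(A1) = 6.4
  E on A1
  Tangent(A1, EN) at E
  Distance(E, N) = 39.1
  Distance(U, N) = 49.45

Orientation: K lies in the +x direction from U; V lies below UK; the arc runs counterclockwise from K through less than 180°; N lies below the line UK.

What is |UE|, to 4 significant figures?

27.82

U is at the origin; U and K share the same y with |UK| = 33.6 and K on the +x side, so K = (33.60, 0.000). The tangent condition forces VK to be normal to UK, so V = K + (0, -6.4) = (33.60, -6.400). Since VE ⟂ EN (tangency), |VN| = √(6.4² + 39.1²) = 39.62 regardless of where E sits on A1. So N lies on both circle(U, 49.45) and circle(V, 39.62); the below-UK intersection is N = (22.00, -44.29). E is the foot of the tangent from N: E = (27.26, -5.540).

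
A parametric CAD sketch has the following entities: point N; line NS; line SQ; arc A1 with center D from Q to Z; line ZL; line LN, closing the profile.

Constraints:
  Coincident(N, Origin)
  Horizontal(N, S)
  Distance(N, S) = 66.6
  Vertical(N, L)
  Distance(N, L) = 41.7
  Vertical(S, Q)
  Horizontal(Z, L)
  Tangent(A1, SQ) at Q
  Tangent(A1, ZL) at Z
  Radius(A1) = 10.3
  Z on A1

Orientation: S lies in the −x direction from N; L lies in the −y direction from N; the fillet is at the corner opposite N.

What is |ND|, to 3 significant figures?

64.5

N is at the origin; NS is horizontal with |NS| = 66.6 and S on the −x side, so S = (-66.6, 0.00). N and L share the same x with |NL| = 41.7 and L on the −y side, so L = (0.00, -41.7). The virtual corner opposite N is at (-66.6, -41.7). A1 meets SQ tangentially, so DQ is at right angles to SQ and the tangent condition forces DZ to be normal to ZL, with radius 10.3, so the center D sits 10.3 in from both sides at D = (-56.3, -31.4). Then |ND| = |D − N| = 64.5.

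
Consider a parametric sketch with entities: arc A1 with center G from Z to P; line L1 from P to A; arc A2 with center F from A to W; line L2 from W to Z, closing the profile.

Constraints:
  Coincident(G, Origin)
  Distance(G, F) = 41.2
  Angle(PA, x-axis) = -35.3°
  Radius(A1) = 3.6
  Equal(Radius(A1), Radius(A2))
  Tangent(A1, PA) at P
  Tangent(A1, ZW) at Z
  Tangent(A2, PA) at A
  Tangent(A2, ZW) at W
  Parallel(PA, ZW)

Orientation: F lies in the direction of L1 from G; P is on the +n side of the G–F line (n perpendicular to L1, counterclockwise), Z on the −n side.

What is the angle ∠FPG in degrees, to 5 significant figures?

85.006°

The slot axis is L1's direction at -35.3°, so u = (cos -35.3°, sin -35.3°) = (0.81614, -0.57786) and n = (−sin -35.3°, cos -35.3°) = (0.57786, 0.81614). G is at the origin and F lies 41.2 along u from G, so F = 41.2·u = (33.625, -23.808). Tangency of A1 to both parallel lines with radius 3.6 puts P and Z at G ± 3.6·n: P = (2.0803, 2.9381), Z = (-2.0803, -2.9381). Then cos ∠FPG = PF·PG / (|PF||PG|), giving 85.006°.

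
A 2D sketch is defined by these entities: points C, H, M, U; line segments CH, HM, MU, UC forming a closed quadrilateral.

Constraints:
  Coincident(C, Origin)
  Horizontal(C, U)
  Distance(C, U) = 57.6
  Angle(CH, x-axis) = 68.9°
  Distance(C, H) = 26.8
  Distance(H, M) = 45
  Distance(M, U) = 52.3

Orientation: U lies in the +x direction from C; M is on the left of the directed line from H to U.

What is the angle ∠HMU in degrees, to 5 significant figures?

67.046°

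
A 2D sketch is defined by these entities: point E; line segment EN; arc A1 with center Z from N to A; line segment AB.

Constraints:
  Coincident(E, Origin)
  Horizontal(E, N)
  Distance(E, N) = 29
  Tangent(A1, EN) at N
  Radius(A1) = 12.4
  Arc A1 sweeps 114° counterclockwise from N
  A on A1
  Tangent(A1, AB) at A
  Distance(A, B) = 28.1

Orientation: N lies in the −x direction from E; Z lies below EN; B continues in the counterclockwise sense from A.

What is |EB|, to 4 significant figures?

51.90

On A1, N sits at bearing 90° from Z; a 114° counterclockwise sweep puts A at bearing 204°, so A = Z + 12.4·(cos 204°, sin 204°) = (-40.33, -17.44). The tangent condition forces ZA to be normal to AB, so AB runs along (−sin 204°, cos 204°); with |AB| = 28.1, B = (-28.90, -43.11). Then |EB| = |B − E| = 51.90.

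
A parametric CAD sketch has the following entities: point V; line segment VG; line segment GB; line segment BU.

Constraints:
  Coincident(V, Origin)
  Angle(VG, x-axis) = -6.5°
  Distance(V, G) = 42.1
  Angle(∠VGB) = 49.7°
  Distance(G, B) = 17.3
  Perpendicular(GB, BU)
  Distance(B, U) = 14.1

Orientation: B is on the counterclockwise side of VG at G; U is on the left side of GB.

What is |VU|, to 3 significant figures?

20.6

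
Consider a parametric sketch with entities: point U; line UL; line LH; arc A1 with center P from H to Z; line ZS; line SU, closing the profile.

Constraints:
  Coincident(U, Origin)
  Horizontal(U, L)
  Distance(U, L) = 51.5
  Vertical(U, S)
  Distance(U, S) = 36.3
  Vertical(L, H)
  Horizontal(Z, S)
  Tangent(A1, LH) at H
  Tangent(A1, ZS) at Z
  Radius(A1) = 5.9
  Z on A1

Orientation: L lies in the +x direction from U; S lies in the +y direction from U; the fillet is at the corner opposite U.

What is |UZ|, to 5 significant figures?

58.284

U is at the origin; UL is horizontal with |UL| = 51.5 and L on the +x side, so L = (51.500, 0.0000). US is vertical with |US| = 36.3 and S on the +y side, so S = (0.0000, 36.300). The virtual corner opposite U is at (51.500, 36.300). Since A1 is tangent to LH there, PH ⟂ LH and A1 meets ZS tangentially, so PZ is at right angles to ZS, with radius 5.9, so the center P sits 5.9 in from both sides at P = (45.600, 30.400). That places the tangent points at H = (51.500, 30.400) on LH and Z = (45.600, 36.300) on ZS. Then |UZ| = |Z − U| = 58.284.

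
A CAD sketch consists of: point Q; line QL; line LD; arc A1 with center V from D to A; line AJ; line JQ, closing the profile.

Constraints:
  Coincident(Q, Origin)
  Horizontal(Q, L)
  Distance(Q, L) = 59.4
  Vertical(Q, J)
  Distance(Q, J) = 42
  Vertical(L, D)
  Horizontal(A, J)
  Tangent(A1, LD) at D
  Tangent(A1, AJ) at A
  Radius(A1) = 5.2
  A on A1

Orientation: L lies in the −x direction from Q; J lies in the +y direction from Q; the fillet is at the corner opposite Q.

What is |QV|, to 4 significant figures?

65.51

Q is at the origin; Q and L share the same y with |QL| = 59.4 and L on the −x side, so L = (-59.40, 0.000). QJ is vertical with |QJ| = 42.0 and J on the +y side, so J = (0.000, 42.00). The virtual corner opposite Q is at (-59.40, 42.00). Since A1 is tangent to LD there, VD ⟂ LD and the tangent condition forces VA to be normal to AJ, with radius 5.2, so the center V sits 5.2 in from both sides at V = (-54.20, 36.80). Then |QV| = |V − Q| = 65.51.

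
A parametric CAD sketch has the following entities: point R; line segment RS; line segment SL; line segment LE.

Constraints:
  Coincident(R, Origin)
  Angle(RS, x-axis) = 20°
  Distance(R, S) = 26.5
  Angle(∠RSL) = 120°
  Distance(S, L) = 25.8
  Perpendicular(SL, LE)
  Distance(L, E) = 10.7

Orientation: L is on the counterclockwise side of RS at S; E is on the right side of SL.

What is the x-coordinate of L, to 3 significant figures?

29.4

R is at the origin; RS runs at 20.0° with length 26.5, so S = 26.5·(cos 20.0°, sin 20.0°) = (24.9, 9.06). ∠RSL = 120.0°, so SL runs at 20.0° + (180° − 120.0°) = 80.0° from the x-axis; with |SL| = 25.8, L = S + 25.8·(cos 80.0°, sin 80.0°) = (29.4, 34.5). So L.x = 29.4.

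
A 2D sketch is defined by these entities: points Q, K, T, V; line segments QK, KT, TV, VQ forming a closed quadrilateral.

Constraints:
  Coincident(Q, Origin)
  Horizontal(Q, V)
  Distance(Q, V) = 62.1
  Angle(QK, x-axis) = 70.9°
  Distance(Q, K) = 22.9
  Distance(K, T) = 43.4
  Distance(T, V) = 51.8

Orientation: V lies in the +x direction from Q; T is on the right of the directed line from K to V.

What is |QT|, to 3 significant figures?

25.8

Checks: |KT| = 43.40 ✓; |TV| = 51.80 ✓.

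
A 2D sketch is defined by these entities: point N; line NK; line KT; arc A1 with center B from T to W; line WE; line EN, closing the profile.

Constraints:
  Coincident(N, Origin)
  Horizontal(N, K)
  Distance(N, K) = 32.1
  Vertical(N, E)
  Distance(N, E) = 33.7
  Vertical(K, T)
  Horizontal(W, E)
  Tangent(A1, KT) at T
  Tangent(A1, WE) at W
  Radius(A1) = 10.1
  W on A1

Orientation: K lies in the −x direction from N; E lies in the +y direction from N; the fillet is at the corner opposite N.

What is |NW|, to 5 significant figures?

40.245

The virtual corner opposite N is at (-32.100, 33.700). Since A1 is tangent to KT there, BT ⟂ KT and the tangent condition forces BW to be normal to WE, with radius 10.1, so the center B sits 10.1 in from both sides at B = (-22.000, 23.600). That places the tangent points at T = (-32.100, 23.600) on KT and W = (-22.000, 33.700) on WE. Then |NW| = |W − N| = 40.245.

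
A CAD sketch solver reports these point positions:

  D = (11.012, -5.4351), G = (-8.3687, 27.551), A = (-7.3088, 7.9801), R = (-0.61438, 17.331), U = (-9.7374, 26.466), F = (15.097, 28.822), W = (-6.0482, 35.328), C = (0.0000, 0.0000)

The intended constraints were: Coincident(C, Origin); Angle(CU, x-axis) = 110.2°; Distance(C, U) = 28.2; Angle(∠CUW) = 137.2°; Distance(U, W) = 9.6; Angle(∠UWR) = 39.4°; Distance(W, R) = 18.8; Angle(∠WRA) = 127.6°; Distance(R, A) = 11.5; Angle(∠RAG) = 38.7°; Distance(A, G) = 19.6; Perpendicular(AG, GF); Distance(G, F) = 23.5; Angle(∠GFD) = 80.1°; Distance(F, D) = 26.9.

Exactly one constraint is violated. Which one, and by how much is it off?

Distance(F, D) = 26.9 — off by 7.60.

C = (0.00, 0.00) ✓; CU at 110.2° ✓; |CU| = 28.20 ✓; ∠CUW = 137.2° ✓; |UW| = 9.599 ✓; ∠UWR = 39.40° ✓; |WR| = 18.80 ✓; ∠WRA = 127.6° ✓; |RA| = 11.50 ✓; ∠RAG = 38.70° ✓; |AG| = 19.60 ✓; ∠(AG, GF) = 90.00° ✓; |GF| = 23.50 ✓; ∠GFD = 80.10° ✓; |FD| = 34.50 ✗.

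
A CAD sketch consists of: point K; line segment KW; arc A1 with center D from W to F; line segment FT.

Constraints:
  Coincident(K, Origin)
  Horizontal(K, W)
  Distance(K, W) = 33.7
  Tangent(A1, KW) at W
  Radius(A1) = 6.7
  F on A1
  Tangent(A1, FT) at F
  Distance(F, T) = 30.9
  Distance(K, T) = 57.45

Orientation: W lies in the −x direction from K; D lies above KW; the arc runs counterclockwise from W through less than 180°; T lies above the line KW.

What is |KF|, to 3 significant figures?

29.8

K is at the origin; KW is horizontal with |KW| = 33.7 and W on the −x side, so W = (-33.7, 0.00). The tangent condition forces DW to be normal to KW, so D = W + (0, 6.7) = (-33.7, 6.70). Since DF ⟂ FT (tangency), |DT| = √(6.7² + 30.9²) = 31.6 regardless of where F sits on A1. So T lies on both circle(K, 57.45) and circle(D, 31.6); the above-KW intersection is T = (-44.4, 36.5). F is the foot of the tangent from T: F = (-28.0, 10.3).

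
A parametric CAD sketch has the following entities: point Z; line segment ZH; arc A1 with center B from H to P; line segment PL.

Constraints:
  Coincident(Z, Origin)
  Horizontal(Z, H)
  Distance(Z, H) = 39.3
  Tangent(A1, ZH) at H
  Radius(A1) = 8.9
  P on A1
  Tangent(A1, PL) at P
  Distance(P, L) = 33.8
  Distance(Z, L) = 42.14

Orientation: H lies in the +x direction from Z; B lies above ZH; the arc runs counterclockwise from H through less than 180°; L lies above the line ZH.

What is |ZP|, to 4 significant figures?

47.70

Checks: |BP| = 8.900 ✓; ∠(BP, PL) = 90.00° ✓; |PL| = 33.80 ✓; |ZL| = 42.14 ✓.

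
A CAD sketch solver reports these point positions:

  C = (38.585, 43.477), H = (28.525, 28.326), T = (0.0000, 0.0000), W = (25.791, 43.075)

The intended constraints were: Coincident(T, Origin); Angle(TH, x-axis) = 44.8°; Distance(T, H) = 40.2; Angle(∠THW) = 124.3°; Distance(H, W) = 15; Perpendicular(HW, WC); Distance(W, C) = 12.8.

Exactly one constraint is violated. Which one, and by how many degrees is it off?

Perpendicular(HW, WC) — off by 8.70°.

T = (0.00, 0.00) ✓; TH at 44.80° ✓; |TH| = 40.20 ✓; ∠THW = 124.3° ✓; |HW| = 15.00 ✓; ∠(HW, WC) = 98.70° ✗; |WC| = 12.80 ✓.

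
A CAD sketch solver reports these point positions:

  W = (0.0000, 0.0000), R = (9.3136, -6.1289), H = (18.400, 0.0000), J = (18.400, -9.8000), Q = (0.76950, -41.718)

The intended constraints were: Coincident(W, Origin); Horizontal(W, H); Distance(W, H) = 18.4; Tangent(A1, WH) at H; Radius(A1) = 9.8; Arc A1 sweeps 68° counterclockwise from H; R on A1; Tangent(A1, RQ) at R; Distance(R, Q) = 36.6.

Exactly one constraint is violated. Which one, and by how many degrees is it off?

Tangent(A1, RQ) at R — off by 8.50°.

W = (0.00, 0.00) ✓; W.y = 0.00, H.y = 0.00 ✓; |WH| = 18.40 ✓; ∠(JH, HW) = 90.00° ✓; |JH| = 9.800 ✓; bearing(J→R) − bearing(J→H) = 68.00° ✓; |JR| = 9.800 ✓; ∠(JR, RQ) = 81.50° ✗; |RQ| = 36.60 ✓.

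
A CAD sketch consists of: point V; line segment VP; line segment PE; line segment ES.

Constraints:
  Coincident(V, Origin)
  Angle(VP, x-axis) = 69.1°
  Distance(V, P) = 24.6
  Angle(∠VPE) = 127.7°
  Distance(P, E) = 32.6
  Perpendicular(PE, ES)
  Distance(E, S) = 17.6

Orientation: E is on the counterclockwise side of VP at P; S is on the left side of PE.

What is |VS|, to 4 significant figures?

47.68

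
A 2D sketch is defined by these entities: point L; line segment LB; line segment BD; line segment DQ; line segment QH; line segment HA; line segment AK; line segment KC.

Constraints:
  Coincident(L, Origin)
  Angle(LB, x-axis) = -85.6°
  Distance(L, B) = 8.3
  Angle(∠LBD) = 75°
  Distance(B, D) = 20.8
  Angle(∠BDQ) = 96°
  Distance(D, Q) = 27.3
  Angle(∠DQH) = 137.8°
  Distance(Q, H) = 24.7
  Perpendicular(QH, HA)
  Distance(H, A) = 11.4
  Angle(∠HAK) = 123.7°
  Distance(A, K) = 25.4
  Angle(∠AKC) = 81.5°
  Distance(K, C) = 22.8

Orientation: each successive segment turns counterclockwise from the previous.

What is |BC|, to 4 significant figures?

30.31

L is at the origin; LB runs at -85.6° with length 8.3, so B = (0.6368, -8.276). ∠LBD = 75.0° gives BD at 19.40° from the x-axis; with |BD| = 20.8, D = (20.26, -1.367). ∠BDQ = 96.0° gives DQ at 103.4° from the x-axis; with |DQ| = 27.3, Q = (13.93, 25.19). ∠DQH = 137.8° gives QH at 145.6° from the x-axis; with |QH| = 24.7, H = (-6.451, 39.14). QH is perpendicular to HA, so HA runs at -124.4°; with |HA| = 11.4, A = (-12.89, 29.74). ∠HAK = 123.7° gives AK at -68.10° from the x-axis; with |AK| = 25.4, K = (-3.418, 6.172). ∠AKC = 81.5° gives KC at 30.40° from the x-axis; with |KC| = 22.8, C = (16.25, 17.71). Then |BC| = |C − B| = 30.31.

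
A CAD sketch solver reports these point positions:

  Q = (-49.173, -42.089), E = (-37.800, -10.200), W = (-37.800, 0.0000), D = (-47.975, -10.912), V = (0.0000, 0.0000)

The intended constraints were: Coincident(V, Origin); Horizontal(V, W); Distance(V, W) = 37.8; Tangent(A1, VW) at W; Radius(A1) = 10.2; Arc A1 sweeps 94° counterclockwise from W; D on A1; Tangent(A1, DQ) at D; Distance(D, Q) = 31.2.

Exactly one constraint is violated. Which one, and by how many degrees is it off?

Tangent(A1, DQ) at D — off by 6.20°.

V = (0.00, 0.00) ✓; V.y = 0.00, W.y = 0.00 ✓; |VW| = 37.80 ✓; ∠(EW, WV) = 90.00° ✓; |EW| = 10.20 ✓; bearing(E→D) − bearing(E→W) = 94.00° ✓; |ED| = 10.20 ✓; ∠(ED, DQ) = 96.20° ✗; |DQ| = 31.20 ✓.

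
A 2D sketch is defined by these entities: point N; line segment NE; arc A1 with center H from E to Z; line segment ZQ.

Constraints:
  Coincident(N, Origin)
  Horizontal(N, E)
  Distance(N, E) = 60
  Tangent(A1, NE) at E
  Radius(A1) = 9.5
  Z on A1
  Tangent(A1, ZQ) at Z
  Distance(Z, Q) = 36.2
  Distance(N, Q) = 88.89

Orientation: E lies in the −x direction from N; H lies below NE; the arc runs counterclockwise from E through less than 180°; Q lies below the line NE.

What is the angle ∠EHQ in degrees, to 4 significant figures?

150.8°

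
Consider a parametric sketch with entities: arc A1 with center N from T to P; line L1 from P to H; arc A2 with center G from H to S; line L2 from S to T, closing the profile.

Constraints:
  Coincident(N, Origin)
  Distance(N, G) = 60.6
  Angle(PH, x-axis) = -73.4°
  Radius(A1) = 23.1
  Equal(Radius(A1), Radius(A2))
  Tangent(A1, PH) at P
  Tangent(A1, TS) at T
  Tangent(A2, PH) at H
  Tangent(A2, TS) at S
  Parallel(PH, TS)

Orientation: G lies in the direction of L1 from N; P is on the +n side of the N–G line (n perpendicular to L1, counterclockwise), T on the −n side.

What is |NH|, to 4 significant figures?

64.85

Tangency of A1 to both parallel lines with radius 23.1 puts P and T at N ± 23.1·n: P = (22.14, 6.599), T = (-22.14, -6.599). Equal radii place H and S the same way about G: H = G + 23.1·n = (39.45, -51.47), S = G − 23.1·n = (-4.825, -64.67). Then |NH| = |H − N| = 64.85.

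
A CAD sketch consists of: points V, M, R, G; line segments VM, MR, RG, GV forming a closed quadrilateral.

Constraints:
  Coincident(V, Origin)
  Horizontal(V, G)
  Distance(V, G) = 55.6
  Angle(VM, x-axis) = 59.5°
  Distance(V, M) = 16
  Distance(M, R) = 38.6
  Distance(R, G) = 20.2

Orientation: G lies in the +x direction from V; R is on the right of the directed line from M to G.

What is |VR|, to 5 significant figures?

39.623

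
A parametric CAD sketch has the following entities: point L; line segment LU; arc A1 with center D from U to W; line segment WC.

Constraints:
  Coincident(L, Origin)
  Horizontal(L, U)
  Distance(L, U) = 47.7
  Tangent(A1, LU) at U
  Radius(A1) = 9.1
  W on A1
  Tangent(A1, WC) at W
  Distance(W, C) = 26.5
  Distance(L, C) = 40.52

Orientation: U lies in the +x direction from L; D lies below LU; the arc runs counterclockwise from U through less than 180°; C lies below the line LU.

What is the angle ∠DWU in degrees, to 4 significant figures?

57.67°

Checks: L = (0.00, 0.00) ✓; |DW| = 9.100 ✓; ∠(DW, WC) = 90.00° ✓; |WC| = 26.50 ✓; |LC| = 40.52 ✓.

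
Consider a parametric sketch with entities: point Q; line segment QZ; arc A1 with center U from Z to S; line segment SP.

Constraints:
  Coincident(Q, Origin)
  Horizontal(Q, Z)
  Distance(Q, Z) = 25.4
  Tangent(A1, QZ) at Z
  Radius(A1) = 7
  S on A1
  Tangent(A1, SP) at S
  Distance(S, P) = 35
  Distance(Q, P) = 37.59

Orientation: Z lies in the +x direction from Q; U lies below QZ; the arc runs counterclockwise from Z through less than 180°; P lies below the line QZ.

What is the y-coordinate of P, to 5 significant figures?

-37.078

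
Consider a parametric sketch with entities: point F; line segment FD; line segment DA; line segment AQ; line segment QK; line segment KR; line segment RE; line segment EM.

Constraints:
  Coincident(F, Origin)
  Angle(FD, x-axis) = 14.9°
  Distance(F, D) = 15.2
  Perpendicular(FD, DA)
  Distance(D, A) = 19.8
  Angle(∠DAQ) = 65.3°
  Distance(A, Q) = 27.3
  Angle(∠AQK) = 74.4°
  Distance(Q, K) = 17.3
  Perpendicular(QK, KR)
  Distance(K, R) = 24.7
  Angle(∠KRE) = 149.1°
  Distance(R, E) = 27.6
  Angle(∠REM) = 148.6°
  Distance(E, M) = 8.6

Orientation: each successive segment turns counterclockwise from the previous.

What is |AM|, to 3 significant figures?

28.6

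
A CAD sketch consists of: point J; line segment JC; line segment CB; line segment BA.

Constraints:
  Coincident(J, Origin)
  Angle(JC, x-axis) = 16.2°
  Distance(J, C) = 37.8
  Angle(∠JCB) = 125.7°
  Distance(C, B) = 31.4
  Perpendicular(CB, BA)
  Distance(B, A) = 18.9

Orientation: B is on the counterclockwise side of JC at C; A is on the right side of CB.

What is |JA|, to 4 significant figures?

72.92

∠JCB = 125.7°, so CB runs at 16.2° + (180° − 125.7°) = 70.50° from the x-axis; with |CB| = 31.4, B = C + 31.4·(cos 70.50°, sin 70.50°) = (46.78, 40.14). CB ⟂ BA; with |BA| = 18.9 on the right of CB, A = B + 18.9·(0.9426, -0.3338) = (64.60, 33.84). Then |JA| = |A − J| = 72.92.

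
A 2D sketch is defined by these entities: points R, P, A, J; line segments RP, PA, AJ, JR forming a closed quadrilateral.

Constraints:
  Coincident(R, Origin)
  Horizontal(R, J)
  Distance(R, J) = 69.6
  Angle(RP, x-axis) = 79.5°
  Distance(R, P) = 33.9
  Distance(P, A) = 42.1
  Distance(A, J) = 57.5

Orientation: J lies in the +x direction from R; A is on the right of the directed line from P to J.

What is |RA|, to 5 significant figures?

15.147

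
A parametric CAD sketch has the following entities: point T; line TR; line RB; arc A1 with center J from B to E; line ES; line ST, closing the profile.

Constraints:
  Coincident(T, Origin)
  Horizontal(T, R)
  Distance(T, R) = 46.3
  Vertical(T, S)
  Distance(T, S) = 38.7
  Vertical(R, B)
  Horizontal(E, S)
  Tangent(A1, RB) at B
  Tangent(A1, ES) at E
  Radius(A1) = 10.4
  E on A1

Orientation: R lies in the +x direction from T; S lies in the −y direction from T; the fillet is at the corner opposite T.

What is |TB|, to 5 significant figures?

54.264

The virtual corner opposite T is at (46.300, -38.700). A1 meets RB tangentially, so JB is at right angles to RB and A1 meets ES tangentially, so JE is at right angles to ES, with radius 10.4, so the center J sits 10.4 in from both sides at J = (35.900, -28.300). That places the tangent points at B = (46.300, -28.300) on RB and E = (35.900, -38.700) on ES. Then |TB| = |B − T| = 54.264.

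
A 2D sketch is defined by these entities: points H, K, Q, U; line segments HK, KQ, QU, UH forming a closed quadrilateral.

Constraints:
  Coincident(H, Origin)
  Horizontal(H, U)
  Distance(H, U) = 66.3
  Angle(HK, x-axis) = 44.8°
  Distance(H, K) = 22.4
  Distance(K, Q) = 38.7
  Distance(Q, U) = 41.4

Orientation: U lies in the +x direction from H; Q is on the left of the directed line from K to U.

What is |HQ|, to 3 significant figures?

60.8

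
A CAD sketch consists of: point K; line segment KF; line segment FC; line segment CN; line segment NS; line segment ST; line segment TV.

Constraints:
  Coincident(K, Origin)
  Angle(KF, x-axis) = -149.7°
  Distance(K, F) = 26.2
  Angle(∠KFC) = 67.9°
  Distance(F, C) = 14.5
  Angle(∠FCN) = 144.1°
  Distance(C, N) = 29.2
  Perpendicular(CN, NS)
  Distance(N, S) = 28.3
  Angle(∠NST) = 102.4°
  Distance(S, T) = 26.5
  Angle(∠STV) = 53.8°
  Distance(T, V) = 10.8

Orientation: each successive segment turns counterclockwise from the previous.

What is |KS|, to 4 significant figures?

19.64

K is at the origin; KF runs at -149.7° with length 26.2, so F = (-22.62, -13.22). ∠KFC = 67.9° gives FC at -37.60° from the x-axis; with |FC| = 14.5, C = (-11.13, -22.07). ∠FCN = 144.1° gives CN at -1.700° from the x-axis; with |CN| = 29.2, N = (18.05, -22.93). CN ⟂ NS, so NS runs at 88.30°; with |NS| = 28.3, S = (18.89, 5.356). Then |KS| = |S − K| = 19.64.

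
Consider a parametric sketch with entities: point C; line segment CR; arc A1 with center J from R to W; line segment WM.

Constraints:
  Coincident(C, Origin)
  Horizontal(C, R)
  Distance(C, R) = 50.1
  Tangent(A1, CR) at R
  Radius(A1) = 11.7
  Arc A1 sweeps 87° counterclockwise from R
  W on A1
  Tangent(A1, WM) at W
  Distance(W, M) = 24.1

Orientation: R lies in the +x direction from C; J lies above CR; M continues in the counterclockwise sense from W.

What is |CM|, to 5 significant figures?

72.184

On A1, R sits at bearing -90° from J; an 87° counterclockwise sweep puts W at bearing -3°, so W = J + 11.7·(cos -3°, sin -3°) = (61.784, 11.088). A1 meets WM tangentially, so JW is at right angles to WM, so WM runs along (−sin -3°, cos -3°); with |WM| = 24.1, M = (63.045, 35.155). Then |CM| = |M − C| = 72.184.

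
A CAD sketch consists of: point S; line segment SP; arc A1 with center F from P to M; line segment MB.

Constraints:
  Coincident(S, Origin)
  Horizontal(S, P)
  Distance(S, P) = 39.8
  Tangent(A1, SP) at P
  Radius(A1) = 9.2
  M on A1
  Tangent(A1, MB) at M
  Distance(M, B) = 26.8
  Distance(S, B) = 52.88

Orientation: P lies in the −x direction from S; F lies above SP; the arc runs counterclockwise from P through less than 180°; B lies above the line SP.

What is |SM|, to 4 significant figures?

32.92

Checks: |FM| = 9.200 ✓; ∠(FM, MB) = 90.00° ✓; |MB| = 26.80 ✓; |SB| = 52.88 ✓.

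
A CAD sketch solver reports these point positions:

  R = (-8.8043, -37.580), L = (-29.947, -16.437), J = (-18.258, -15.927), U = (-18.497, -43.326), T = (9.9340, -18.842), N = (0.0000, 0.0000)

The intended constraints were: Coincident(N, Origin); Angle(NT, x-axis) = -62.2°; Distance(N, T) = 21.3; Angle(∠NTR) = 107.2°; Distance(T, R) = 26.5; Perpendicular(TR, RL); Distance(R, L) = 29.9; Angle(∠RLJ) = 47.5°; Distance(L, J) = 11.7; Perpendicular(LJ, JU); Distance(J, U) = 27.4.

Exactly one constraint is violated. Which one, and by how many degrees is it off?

Perpendicular(LJ, JU) — off by 3.00°.

N = (0.00, 0.00) ✓; NT at -62.20° ✓; |NT| = 21.30 ✓; ∠NTR = 107.2° ✓; |TR| = 26.50 ✓; ∠(TR, RL) = 90.00° ✓; |RL| = 29.90 ✓; ∠RLJ = 47.50° ✓; |LJ| = 11.70 ✓; ∠(LJ, JU) = 93.00° ✗; |JU| = 27.40 ✓.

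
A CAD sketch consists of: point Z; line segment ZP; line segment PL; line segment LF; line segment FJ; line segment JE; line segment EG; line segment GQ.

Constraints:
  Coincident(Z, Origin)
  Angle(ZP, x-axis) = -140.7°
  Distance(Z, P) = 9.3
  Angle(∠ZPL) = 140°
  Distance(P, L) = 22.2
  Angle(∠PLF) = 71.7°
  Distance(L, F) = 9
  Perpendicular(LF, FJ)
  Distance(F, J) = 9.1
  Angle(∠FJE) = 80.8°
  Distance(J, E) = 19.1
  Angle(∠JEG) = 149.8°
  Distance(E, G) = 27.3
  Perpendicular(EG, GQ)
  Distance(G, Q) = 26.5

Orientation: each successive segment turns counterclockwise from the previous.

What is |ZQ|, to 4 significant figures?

64.60

Z is at the origin; ZP runs at -140.7° with length 9.3, so P = (-7.197, -5.890). ∠ZPL = 140.0° gives PL at -100.7° from the x-axis; with |PL| = 22.2, L = (-11.32, -27.70). ∠PLF = 71.7° gives LF at 7.600° from the x-axis; with |LF| = 9.0, F = (-2.398, -26.51). LF is perpendicular to FJ, so FJ runs at 97.60°; with |FJ| = 9.1, J = (-3.601, -17.49). ∠FJE = 80.8° gives JE at -163.2° from the x-axis; with |JE| = 19.1, E = (-21.89, -23.01). ∠JEG = 149.8° gives EG at -133.0° from the x-axis; with |EG| = 27.3, G = (-40.50, -42.98). EG is perpendicular to GQ, so GQ runs at -43.00°; with |GQ| = 26.5, Q = (-21.12, -61.05). Then |ZQ| = |Q − Z| = 64.60.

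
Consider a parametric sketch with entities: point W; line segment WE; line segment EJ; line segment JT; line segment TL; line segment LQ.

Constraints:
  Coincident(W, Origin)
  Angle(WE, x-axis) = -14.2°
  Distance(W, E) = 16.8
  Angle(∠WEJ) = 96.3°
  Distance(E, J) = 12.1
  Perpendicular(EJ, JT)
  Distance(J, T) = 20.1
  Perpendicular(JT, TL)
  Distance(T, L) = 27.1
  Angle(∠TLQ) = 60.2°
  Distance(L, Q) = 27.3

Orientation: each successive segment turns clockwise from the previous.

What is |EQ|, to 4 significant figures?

3.865

W is at the origin; WE runs at -14.2° with length 16.8, so E = (16.29, -4.121). ∠WEJ = 96.3° gives EJ at -97.90° from the x-axis; with |EJ| = 12.1, J = (14.62, -16.11). EJ is perpendicular to JT, so JT runs at 172.1°; with |JT| = 20.1, T = (-5.286, -13.34). The perpendicularity gives TL at right angles to JT, so TL runs at 82.10°; with |TL| = 27.1, L = (-1.561, 13.50). ∠TLQ = 60.2° gives LQ at -37.70° from the x-axis; with |LQ| = 27.3, Q = (20.04, -3.196). Then |EQ| = |Q − E| = 3.865.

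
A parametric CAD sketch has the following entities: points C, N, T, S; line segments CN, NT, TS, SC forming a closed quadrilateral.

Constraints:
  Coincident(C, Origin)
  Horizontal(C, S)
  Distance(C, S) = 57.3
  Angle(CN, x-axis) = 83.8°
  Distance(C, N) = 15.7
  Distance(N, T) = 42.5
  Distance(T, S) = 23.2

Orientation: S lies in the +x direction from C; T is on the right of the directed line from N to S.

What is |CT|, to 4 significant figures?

37.28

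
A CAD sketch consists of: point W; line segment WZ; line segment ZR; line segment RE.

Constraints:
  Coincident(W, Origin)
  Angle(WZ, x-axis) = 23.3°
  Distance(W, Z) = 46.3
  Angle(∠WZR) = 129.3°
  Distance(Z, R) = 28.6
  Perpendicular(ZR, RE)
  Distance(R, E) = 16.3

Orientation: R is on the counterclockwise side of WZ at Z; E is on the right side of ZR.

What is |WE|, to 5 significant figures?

77.928

W is at the origin; WZ runs at 23.3° with length 46.3, so Z = 46.3·(cos 23.3°, sin 23.3°) = (42.524, 18.314). ∠WZR = 129.3°, so ZR runs at 23.3° + (180° − 129.3°) = 74.000° from the x-axis; with |ZR| = 28.6, R = Z + 28.6·(cos 74.000°, sin 74.000°) = (50.407, 45.806). ZR is perpendicular to RE; with |RE| = 16.3 on the right of ZR, E = R + 16.3·(0.96126, -0.27564) = (66.076, 41.313). Then |WE| = |E − W| = 77.928.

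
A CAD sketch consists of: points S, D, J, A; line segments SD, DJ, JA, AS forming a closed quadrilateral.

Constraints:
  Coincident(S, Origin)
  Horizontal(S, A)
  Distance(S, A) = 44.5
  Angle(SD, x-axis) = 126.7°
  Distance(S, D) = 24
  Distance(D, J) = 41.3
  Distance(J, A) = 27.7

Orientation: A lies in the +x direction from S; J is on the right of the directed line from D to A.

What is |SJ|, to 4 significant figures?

18.95

Checks: |DJ| = 41.30 ✓; |JA| = 27.70 ✓.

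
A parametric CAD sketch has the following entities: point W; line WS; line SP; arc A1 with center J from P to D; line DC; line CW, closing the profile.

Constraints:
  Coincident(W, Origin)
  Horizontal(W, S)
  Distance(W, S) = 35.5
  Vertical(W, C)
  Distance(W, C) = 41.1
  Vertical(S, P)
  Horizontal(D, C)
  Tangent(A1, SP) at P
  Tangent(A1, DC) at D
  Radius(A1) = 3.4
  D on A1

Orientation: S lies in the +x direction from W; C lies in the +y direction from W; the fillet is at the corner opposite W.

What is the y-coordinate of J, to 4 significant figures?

37.70

WC is vertical with |WC| = 41.1 and C on the +y side, so C = (0.000, 41.10). The virtual corner opposite W is at (35.50, 41.10). The tangent condition forces JP to be normal to SP and since A1 is tangent to DC there, JD ⟂ DC, with radius 3.4, so the center J sits 3.4 in from both sides at J = (32.10, 37.70). So J.y = 37.70.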